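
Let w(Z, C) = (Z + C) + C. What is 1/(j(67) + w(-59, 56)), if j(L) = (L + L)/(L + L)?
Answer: 1/54 ≈ 0.018519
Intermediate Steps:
w(Z, C) = Z + 2*C (w(Z, C) = (C + Z) + C = Z + 2*C)
j(L) = 1 (j(L) = (2*L)/((2*L)) = (2*L)*(1/(2*L)) = 1)
1/(j(67) + w(-59, 56)) = 1/(1 + (-59 + 2*56)) = 1/(1 + (-59 + 112)) = 1/(1 + 53) = 1/54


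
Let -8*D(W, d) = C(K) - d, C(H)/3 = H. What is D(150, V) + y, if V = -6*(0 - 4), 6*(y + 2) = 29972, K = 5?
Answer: 119867/24 ≈ 4994.5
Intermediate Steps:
C(H) = 3*H
y = 14980/3 (y = -2 + (⅙)*29972 = -2 + 14986/3 = 14980/3 ≈ 4993.3)
V = 24 (V = -6*(-4) = 24)
D(W, d) = -15/8 + d/8 (D(W, d) = -(3*5 - d)/8 = -(15 - d)/8 = -15/8 + d/8)
D(150, V) + y = (-15/8 + (⅛)*24) + 14980/3 = (-15/8 + 3) + 14980/3 = 9/8 + 14980/3 = 119867/24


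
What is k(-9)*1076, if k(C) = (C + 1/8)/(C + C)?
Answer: 19099/36 ≈ 530.53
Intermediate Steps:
k(C) = (1/8 + C)/(2*C) (k(C) = (C + 1/8)/((2*C)) = (1/8 + C)*(1/(2*C)) = (1/8 + C)/(2*C))
k(-9)*1076 = ((1/16)*(1 + 8*(-9))/(-9))*1076 = ((1/16)*(-1/9)*(1 - 72))*1076 = ((1/16)*(-1/9)*(-71))*1076 = (71/144)*1076 = 19099/36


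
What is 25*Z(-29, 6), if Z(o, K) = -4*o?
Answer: 2900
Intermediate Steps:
25*Z(-29, 6) = 25*(-4*(-29)) = 25*116 = 2900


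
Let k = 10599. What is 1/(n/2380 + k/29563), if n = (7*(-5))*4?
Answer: 29563/8860 ≈ 3.3367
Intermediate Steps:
n = -140 (n = -35*4 = -140)
1/(n/2380 + k/29563) = 1/(-140/2380 + 10599/29563) = 1/(-140*1/2380 + 10599*(1/29563)) = 1/(-1/17 + 10599/29563) = 1/(8860/29563) = 29563/8860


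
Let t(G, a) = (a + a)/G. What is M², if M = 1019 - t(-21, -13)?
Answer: 456805129/441 ≈ 1.0358e+6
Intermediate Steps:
t(G, a) = 2*a/G (t(G, a) = (2*a)/G = 2*a/G)
M = 21373/21 (M = 1019 - 2*(-13)/(-21) = 1019 - 2*(-13)*(-1)/21 = 1019 - 1*26/21 = 1019 - 26/21 = 21373/21 ≈ 1017.8)
M² = (21373/21)² = 456805129/441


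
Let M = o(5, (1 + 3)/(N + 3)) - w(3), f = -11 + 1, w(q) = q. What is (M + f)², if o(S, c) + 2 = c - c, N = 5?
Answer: 225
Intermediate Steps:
o(S, c) = -2 (o(S, c) = -2 + (c - c) = -2 + 0 = -2)
f = -10
M = -5 (M = -2 - 1*3 = -2 - 3 = -5)
(M + f)² = (-5 - 10)² = (-15)² = 225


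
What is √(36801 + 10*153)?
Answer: 3*√4259 ≈ 195.78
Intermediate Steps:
√(36801 + 10*153) = √(36801 + 1530) = √38331 = 3*√4259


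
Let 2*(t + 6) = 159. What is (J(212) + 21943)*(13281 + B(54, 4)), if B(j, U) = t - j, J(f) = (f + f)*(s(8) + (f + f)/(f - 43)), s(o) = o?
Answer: 118677461991/338 ≈ 3.5112e+8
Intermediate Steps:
t = 147/2 (t = -6 + (½)*159 = -6 + 159/2 = 147/2 ≈ 73.500)
J(f) = 2*f*(8 + 2*f/(-43 + f)) (J(f) = (f + f)*(8 + (f + f)/(f - 43)) = (2*f)*(8 + (2*f)/(-43 + f)) = (2*f)*(8 + 2*f/(-43 + f)) = 2*f*(8 + 2*f/(-43 + f)))
B(j, U) = 147/2 - j
(J(212) + 21943)*(13281 + B(54, 4)) = (4*212*(-172 + 5*212)/(-43 + 212) + 21943)*(13281 + (147/2 - 1*54)) = (4*212*(-172 + 1060)/169 + 21943)*(13281 + (147/2 - 54)) = (4*212*(1/169)*888 + 21943)*(13281 + 39/2) = (753024/169 + 21943)*(26601/2) = (4461391/169)*(26601/2) = 118677461991/338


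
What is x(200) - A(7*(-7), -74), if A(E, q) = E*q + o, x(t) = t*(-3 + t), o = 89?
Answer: 35685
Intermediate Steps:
A(E, q) = 89 + E*q (A(E, q) = E*q + 89 = 89 + E*q)
x(200) - A(7*(-7), -74) = 200*(-3 + 200) - (89 + (7*(-7))*(-74)) = 200*197 - (89 - 49*(-74)) = 39400 - (89 + 3626) = 39400 - 1*3715 = 39400 - 3715 = 35685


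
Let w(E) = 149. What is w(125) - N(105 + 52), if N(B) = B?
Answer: -8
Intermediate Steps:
w(125) - N(105 + 52) = 149 - (105 + 52) = 149 - 1*157 = 149 - 157 = -8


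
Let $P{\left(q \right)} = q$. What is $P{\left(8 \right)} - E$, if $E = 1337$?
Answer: $-1329$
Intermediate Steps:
$P{\left(8 \right)} - E = 8 - 1337 = -1329$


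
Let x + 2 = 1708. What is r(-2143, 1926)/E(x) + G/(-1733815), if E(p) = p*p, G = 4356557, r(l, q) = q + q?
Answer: -3168200418368/1261539398335 ≈ -2.5114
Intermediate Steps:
x = 1706 (x = -2 + 1708 = 1706)
r(l, q) = 2*q
E(p) = p**2
r(-2143, 1926)/E(x) + G/(-1733815) = (2*1926)/(1706**2) + 4356557/(-1733815) = 3852/2910436 + 4356557*(-1/1733815) = 3852*(1/2910436) - 4356557/1733815 = 963/727609 - 4356557/1733815 = -3168200418368/1261539398335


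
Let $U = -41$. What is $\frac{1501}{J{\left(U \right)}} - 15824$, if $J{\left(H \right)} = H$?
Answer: $- \frac{650285}{41} \approx -15861.0$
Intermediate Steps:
$\frac{1501}{J{\left(U \right)}} - 15824 = \frac{1501}{-41} - 15824 = 1501 \left(- \frac{1}{41}\right) - 15824 = - \frac{1501}{41} - 15824 = - \frac{650285}{41}$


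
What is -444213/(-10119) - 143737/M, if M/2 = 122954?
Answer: 35927018567/829447684 ≈ 43.314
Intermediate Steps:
M = 245908 (M = 2*122954 = 245908)
-444213/(-10119) - 143737/M = -444213/(-10119) - 143737/245908 = -444213*(-1/10119) - 143737*1/245908 = 148071/3373 - 143737/245908 = 35927018567/829447684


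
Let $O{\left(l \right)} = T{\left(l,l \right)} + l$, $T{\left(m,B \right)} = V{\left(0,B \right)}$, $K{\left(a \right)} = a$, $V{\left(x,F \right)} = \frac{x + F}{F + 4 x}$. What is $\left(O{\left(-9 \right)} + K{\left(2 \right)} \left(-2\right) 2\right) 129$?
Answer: $-2064$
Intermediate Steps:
$V{\left(x,F \right)} = \frac{F + x}{F + 4 x}$
$T{\left(m,B \right)} = 1$ ($T{\left(m,B \right)} = \frac{B + 0}{B + 4 \cdot 0} = \frac{B}{B + 0} = \frac{B}{B} = 1$)
$O{\left(l \right)} = 1 + l$
$\left(O{\left(-9 \right)} + K{\left(2 \right)} \left(-2\right) 2\right) 129 = \left(\left(1 - 9\right) + 2 \left(-2\right) 2\right) 129 = \left(-8 - 8\right) 129 = \left(-16\right) 129 = -2064$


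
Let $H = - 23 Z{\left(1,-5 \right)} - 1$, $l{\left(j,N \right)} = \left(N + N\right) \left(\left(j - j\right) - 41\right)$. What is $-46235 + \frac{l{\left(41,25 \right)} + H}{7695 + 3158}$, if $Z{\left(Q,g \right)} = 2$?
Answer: $- \frac{501790552}{10853} \approx -46235.0$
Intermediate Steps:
$l{\left(j,N \right)} = - 82 N$ ($l{\left(j,N \right)} = 2 N \left(0 - 41\right) = 2 N \left(-41\right) = - 82 N$)
$H = -47$ ($H = \left(-23\right) 2 - 1 = -46 - 1 = -47$)
$-46235 + \frac{l{\left(41,25 \right)} + H}{7695 + 3158} = -46235 + \frac{\left(-82\right) 25 - 47}{7695 + 3158} = -46235 + \frac{-2050 - 47}{10853} = -46235 - \frac{2097}{10853} = - \frac{501790552}{10853}$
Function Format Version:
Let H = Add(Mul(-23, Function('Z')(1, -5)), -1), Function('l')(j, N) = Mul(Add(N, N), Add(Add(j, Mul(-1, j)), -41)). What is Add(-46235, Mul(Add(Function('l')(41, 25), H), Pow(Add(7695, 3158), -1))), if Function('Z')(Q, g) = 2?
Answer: Rational(-501790552, 10853) ≈ -46235.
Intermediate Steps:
Function('l')(j, N) = Mul(-82, N) (Function('l')(j, N) = Mul(Mul(2, N), Add(0, -41)) = Mul(Mul(2, N), -41) = Mul(-82, N))
H = -47 (H = Add(Mul(-23, 2), -1) = Add(-46, -1) = -47)
Add(-46235, Mul(Add(Function('l')(41, 25), H), Pow(Add(7695, 3158), -1))) = Add(-46235, Mul(Add(Mul(-82, 25), -47), Pow(Add(7695, 3158), -1))) = Add(-46235, Mul(Add(-2050, -47), Pow(10853, -1))) = Add(-46235, Mul(-2097, Rational(1, 10853))) = Add(-46235, Rational(-2097, 10853)) = Rational(-501790552, 10853)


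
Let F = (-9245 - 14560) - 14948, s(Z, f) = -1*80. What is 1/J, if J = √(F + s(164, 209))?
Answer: -I*√38833/38833 ≈ -0.0050746*I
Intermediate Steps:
s(Z, f) = -80
F = -38753 (F = -23805 - 14948 = -38753)
J = I*√38833 (J = √(-38753 - 80) = √(-38833) = I*√38833 ≈ 197.06*I)
1/J = 1/(I*√38833) = -I*√38833/38833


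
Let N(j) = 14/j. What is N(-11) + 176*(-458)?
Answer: -886702/11 ≈ -80609.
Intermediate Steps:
N(-11) + 176*(-458) = 14/(-11) + 176*(-458) = 14*(-1/11) - 80608 = -14/11 - 80608 = -886702/11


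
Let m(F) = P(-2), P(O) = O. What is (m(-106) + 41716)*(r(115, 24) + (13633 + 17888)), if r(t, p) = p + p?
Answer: 1316869266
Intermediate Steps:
m(F) = -2
r(t, p) = 2*p
(m(-106) + 41716)*(r(115, 24) + (13633 + 17888)) = (-2 + 41716)*(2*24 + (13633 + 17888)) = 41714*(48 + 31521) = 41714*31569 = 1316869266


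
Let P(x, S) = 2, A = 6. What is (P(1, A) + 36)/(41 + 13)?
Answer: 19/27 ≈ 0.70370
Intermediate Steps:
(P(1, A) + 36)/(41 + 13) = (2 + 36)/(41 + 13) = 38/54 = 38*(1/54) = 19/27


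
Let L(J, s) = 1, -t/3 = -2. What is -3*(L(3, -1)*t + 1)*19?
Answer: -399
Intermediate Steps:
t = 6 (t = -3*(-2) = 6)
-3*(L(3, -1)*t + 1)*19 = -3*(1*6 + 1)*19 = -3*(6 + 1)*19 = -3*7*19 = -21*19 = -399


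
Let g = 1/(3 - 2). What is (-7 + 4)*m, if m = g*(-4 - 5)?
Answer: 27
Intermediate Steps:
g = 1 (g = 1/1 = 1)
m = -9 (m = 1*(-4 - 5) = 1*(-9) = -9)
(-7 + 4)*m = (-7 + 4)*(-9) = -3*(-9) = 27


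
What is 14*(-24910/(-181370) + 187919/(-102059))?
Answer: -6308115868/264434869 ≈ -23.855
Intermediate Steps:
14*(-24910/(-181370) + 187919/(-102059)) = 14*(-24910*(-1/181370) + 187919*(-1/102059)) = 14*(2491/18137 - 187919/102059) = 14*(-3154057934/1851044083) = -6308115868/264434869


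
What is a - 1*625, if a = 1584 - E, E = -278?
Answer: 1237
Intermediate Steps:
a = 1862 (a = 1584 - 1*(-278) = 1584 + 278 = 1862)
a - 1*625 = 1862 - 1*625 = 1862 - 625 = 1237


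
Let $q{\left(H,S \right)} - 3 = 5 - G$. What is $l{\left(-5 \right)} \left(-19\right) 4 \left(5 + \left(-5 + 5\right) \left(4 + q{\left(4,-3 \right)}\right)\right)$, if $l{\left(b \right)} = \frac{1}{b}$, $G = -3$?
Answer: $76$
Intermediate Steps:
$q{\left(H,S \right)} = 11$ ($q{\left(H,S \right)} = 3 + \left(5 - -3\right) = 3 + \left(5 + 3\right) = 3 + 8 = 11$)
$l{\left(-5 \right)} \left(-19\right) 4 \left(5 + \left(-5 + 5\right) \left(4 + q{\left(4,-3 \right)}\right)\right) = \frac{1}{-5} \left(-19\right) 4 \left(5 + \left(-5 + 5\right) \left(4 + 11\right)\right) = \left(- \frac{1}{5}\right) \left(-19\right) 4 \left(5 + 0 \cdot 15\right) = \frac{19 \cdot 4 \left(5 + 0\right)}{5} = \frac{19 \cdot 4 \cdot 5}{5} = \frac{19}{5} \cdot 20 = 76$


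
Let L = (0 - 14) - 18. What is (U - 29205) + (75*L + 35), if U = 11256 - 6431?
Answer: -26745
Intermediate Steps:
L = -32 (L = -14 - 18 = -32)
U = 4825
(U - 29205) + (75*L + 35) = (4825 - 29205) + (75*(-32) + 35) = -24380 + (-2400 + 35) = -24380 - 2365 = -26745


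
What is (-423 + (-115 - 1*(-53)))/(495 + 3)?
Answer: -485/498 ≈ -0.97390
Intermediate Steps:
(-423 + (-115 - 1*(-53)))/(495 + 3) = (-423 + (-115 + 53))/498 = (-423 - 62)*(1/498) = -485*1/498 = -485/498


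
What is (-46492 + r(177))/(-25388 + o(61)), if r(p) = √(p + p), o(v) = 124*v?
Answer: 11623/4456 - √354/17824 ≈ 2.6073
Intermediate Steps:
r(p) = √2*√p (r(p) = √(2*p) = √2*√p)
(-46492 + r(177))/(-25388 + o(61)) = (-46492 + √2*√177)/(-25388 + 124*61) = (-46492 + √354)/(-25388 + 7564) = (-46492 + √354)/(-17824) = (-46492 + √354)*(-1/17824) = 11623/4456 - √354/17824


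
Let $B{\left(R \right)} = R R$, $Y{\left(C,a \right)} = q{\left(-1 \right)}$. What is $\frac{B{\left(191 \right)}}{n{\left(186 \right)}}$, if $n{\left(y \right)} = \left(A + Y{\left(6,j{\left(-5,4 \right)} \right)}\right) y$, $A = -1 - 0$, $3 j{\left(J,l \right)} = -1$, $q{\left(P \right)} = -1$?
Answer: $- \frac{36481}{372} \approx -98.067$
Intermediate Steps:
$j{\left(J,l \right)} = - \frac{1}{3}$ ($j{\left(J,l \right)} = \frac{1}{3} \left(-1\right) = - \frac{1}{3}$)
$Y{\left(C,a \right)} = -1$
$A = -1$ ($A = -1 + 0 = -1$)
$n{\left(y \right)} = - 2 y$ ($n{\left(y \right)} = \left(-1 - 1\right) y = - 2 y$)
$B{\left(R \right)} = R^{2}$
$\frac{B{\left(191 \right)}}{n{\left(186 \right)}} = \frac{191^{2}}{\left(-2\right) 186} = \frac{36481}{-372} = 36481 \left(- \frac{1}{372}\right) = - \frac{36481}{372}$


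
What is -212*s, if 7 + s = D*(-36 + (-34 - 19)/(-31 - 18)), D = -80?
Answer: -28945844/49 ≈ -5.9073e+5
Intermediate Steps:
s = 136537/49 (s = -7 - 80*(-36 + (-34 - 19)/(-31 - 18)) = -7 - 80*(-36 - 53/(-49)) = -7 - 80*(-36 - 53*(-1/49)) = -7 - 80*(-36 + 53/49) = -7 - 80*(-1711/49) = -7 + 136880/49 = 136537/49 ≈ 2786.5)
-212*s = -212*136537/49 = -28945844/49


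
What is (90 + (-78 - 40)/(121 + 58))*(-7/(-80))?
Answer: 13993/1790 ≈ 7.8173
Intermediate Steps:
(90 + (-78 - 40)/(121 + 58))*(-7/(-80)) = (90 - 118/179)*(-7*(-1/80)) = (90 - 118*1/179)*(7/80) = (90 - 118/179)*(7/80) = (15992/179)*(7/80) = 13993/1790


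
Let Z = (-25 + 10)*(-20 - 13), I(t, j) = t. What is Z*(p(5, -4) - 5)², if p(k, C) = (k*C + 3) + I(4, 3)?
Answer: 160380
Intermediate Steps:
Z = 495 (Z = -15*(-33) = 495)
p(k, C) = 7 + C*k (p(k, C) = (k*C + 3) + 4 = (C*k + 3) + 4 = (3 + C*k) + 4 = 7 + C*k)
Z*(p(5, -4) - 5)² = 495*((7 - 4*5) - 5)² = 495*((7 - 20) - 5)² = 495*(-13 - 5)² = 495*(-18)² = 495*324 = 160380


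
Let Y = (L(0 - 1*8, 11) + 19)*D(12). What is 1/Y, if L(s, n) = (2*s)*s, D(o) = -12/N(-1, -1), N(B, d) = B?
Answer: 1/1764 ≈ 0.00056689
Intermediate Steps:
D(o) = 12 (D(o) = -12/(-1) = -12*(-1) = 12)
L(s, n) = 2*s²
Y = 1764 (Y = (2*(0 - 1*8)² + 19)*12 = (2*(0 - 8)² + 19)*12 = (2*(-8)² + 19)*12 = (2*64 + 19)*12 = (128 + 19)*12 = 147*12 = 1764)
1/Y = 1/1764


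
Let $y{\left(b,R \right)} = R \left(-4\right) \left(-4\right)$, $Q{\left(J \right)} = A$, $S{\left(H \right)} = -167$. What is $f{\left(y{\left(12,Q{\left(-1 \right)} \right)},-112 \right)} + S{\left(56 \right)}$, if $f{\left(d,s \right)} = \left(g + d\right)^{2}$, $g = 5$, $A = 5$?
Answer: $7058$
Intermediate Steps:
$Q{\left(J \right)} = 5$
$y{\left(b,R \right)} = 16 R$ ($y{\left(b,R \right)} = - 4 R \left(-4\right) = 16 R$)
$f{\left(d,s \right)} = \left(5 + d\right)^{2}$
$f{\left(y{\left(12,Q{\left(-1 \right)} \right)},-112 \right)} + S{\left(56 \right)} = \left(5 + 16 \cdot 5\right)^{2} - 167 = \left(5 + 80\right)^{2} - 167 = 85^{2} - 167 = 7225 - 167 = 7058$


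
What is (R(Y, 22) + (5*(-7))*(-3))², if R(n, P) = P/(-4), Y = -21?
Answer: 39601/4 ≈ 9900.3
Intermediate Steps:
R(n, P) = -P/4 (R(n, P) = P*(-¼) = -P/4)
(R(Y, 22) + (5*(-7))*(-3))² = (-¼*22 + (5*(-7))*(-3))² = (-11/2 - 35*(-3))² = (-11/2 + 105)² = (199/2)² = 39601/4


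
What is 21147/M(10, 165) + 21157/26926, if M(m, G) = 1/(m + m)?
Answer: 11388103597/26926 ≈ 4.2294e+5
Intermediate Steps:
M(m, G) = 1/(2*m)
21147/M(10, 165) + 21157/26926 = 21147/(((½)/10)) + 21157/26926 = 21147/(((½)*(⅒))) + 21157*(1/26926) = 21147/(1/20) + 21157/26926 = 21147*20 + 21157/26926 = 422940 + 21157/26926 = 11388103597/26926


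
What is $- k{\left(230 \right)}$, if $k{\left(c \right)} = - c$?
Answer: $230$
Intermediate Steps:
$- k{\left(230 \right)} = - \left(-1\right) 230 = \left(-1\right) \left(-230\right) = 230$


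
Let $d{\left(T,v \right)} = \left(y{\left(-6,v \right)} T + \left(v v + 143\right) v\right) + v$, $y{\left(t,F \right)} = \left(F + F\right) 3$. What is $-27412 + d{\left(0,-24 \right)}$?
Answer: $-44692$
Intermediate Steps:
$y{\left(t,F \right)} = 6 F$ ($y{\left(t,F \right)} = 2 F 3 = 6 F$)
$d{\left(T,v \right)} = v + v \left(143 + v^{2}\right) + 6 T v$ ($d{\left(T,v \right)} = \left(6 v T + \left(v v + 143\right) v\right) + v = \left(6 T v + \left(v^{2} + 143\right) v\right) + v = \left(6 T v + \left(143 + v^{2}\right) v\right) + v = \left(6 T v + v \left(143 + v^{2}\right)\right) + v = \left(v \left(143 + v^{2}\right) + 6 T v\right) + v = v + v \left(143 + v^{2}\right) + 6 T v$)
$-27412 + d{\left(0,-24 \right)} = -27412 - 24 \left(144 + \left(-24\right)^{2} + 6 \cdot 0\right) = -27412 - 24 \left(144 + 576 + 0\right) = -27412 - 17280 = -44692$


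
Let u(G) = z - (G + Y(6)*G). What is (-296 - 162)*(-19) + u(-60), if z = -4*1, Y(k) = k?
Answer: 9118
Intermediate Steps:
z = -4
u(G) = -4 - 7*G (u(G) = -4 - (G + 6*G) = -4 - 7*G)
(-296 - 162)*(-19) + u(-60) = (-296 - 162)*(-19) + (-4 - 7*(-60)) = -458*(-19) + (-4 + 420) = 8702 + 416 = 9118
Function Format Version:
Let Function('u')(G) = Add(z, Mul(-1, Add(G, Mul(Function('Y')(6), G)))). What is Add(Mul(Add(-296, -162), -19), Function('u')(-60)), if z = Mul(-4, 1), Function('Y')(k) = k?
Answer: 9118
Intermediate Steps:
z = -4
Function('u')(G) = Add(-4, Mul(-7, G)) (Function('u')(G) = Add(-4, Mul(-1, Add(G, Mul(6, G)))) = Add(-4, Mul(-1, Mul(7, G))) = Add(-4, Mul(-7, G)))
Add(Mul(Add(-296, -162), -19), Function('u')(-60)) = Add(Mul(Add(-296, -162), -19), Add(-4, Mul(-7, -60))) = Add(Mul(-458, -19), Add(-4, 420)) = Add(8702, 416) = 9118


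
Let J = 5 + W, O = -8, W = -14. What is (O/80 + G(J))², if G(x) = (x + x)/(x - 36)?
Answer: 9/100 ≈ 0.090000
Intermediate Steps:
J = -9 (J = 5 - 14 = -9)
G(x) = 2*x/(-36 + x) (G(x) = (2*x)/(-36 + x) = 2*x/(-36 + x))
(O/80 + G(J))² = (-8/80 + 2*(-9)/(-36 - 9))² = ((1/80)*(-8) + 2*(-9)/(-45))² = (-⅒ + 2*(-9)*(-1/45))² = (-⅒ + ⅖)² = (3/10)² = 9/100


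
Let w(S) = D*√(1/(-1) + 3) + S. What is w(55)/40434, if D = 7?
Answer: 55/40434 + 7*√2/40434 ≈ 0.0016051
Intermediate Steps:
w(S) = S + 7*√2 (w(S) = 7*√(1/(-1) + 3) + S = 7*√(-1 + 3) + S = 7*√2 + S = S + 7*√2)
w(55)/40434 = (55 + 7*√2)/40434 = (55 + 7*√2)*(1/40434) = 55/40434 + 7*√2/40434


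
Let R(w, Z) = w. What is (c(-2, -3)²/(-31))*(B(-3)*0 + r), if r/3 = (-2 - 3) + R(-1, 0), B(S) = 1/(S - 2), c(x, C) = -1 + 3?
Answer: 72/31 ≈ 2.3226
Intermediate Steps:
c(x, C) = 2
B(S) = 1/(-2 + S)
r = -18 (r = 3*((-2 - 3) - 1) = 3*(-5 - 1) = 3*(-6) = -18)
(c(-2, -3)²/(-31))*(B(-3)*0 + r) = (2²/(-31))*(0/(-2 - 3) - 18) = (4*(-1/31))*(0/(-5) - 18) = -4*(-⅕*0 - 18)/31 = -4*(0 - 18)/31 = -4/31*(-18) = 72/31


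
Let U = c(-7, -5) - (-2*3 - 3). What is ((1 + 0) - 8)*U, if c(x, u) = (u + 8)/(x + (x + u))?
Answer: -1176/19 ≈ -61.895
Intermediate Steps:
c(x, u) = (8 + u)/(u + 2*x) (c(x, u) = (8 + u)/(x + (u + x)) = (8 + u)/(u + 2*x))
U = 168/19 (U = (8 - 5)/(-5 + 2*(-7)) - (-2*3 - 3) = 3/(-5 - 14) - (-6 - 3) = 3/(-19) - 1*(-9) = -1/19*3 + 9 = -3/19 + 9 = 168/19 ≈ 8.8421)
((1 + 0) - 8)*U = ((1 + 0) - 8)*(168/19) = (1 - 8)*(168/19) = -7*168/19 = -1176/19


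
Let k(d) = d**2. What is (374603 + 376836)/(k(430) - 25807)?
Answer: 751439/159093 ≈ 4.7233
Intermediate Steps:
(374603 + 376836)/(k(430) - 25807) = (374603 + 376836)/(430**2 - 25807) = 751439/(184900 - 25807) = 751439/159093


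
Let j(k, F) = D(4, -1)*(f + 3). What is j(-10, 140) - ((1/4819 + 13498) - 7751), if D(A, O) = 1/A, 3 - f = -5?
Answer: -110726167/19276 ≈ -5744.3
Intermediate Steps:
f = 8 (f = 3 - 1*(-5) = 3 + 5 = 8)
j(k, F) = 11/4 (j(k, F) = (8 + 3)/4 = (1/4)*11 = 11/4)
j(-10, 140) - ((1/4819 + 13498) - 7751) = 11/4 - ((1/4819 + 13498) - 7751) = 11/4 - (65046863/4819 - 7751) = 11/4 - 1*27694794/4819 = 11/4 - 27694794/4819 = -110726167/19276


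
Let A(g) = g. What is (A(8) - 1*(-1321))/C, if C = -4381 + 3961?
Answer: -443/140 ≈ -3.1643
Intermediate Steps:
C = -420
(A(8) - 1*(-1321))/C = (8 - 1*(-1321))/(-420) = (8 + 1321)*(-1/420) = 1329*(-1/420) = -443/140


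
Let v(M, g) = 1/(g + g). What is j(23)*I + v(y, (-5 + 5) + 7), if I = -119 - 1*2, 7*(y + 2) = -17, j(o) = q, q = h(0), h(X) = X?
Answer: 1/14 ≈ 0.071429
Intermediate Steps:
q = 0
j(o) = 0
y = -31/7 (y = -2 + (⅐)*(-17) = -2 - 17/7 = -31/7 ≈ -4.4286)
v(M, g) = 1/(2*g)
I = -121 (I = -119 - 2 = -121)
j(23)*I + v(y, (-5 + 5) + 7) = 0*(-121) + 1/(2*((-5 + 5) + 7)) = 0 + 1/(2*(0 + 7)) = 0 + (½)/7 = 0 + (½)*(⅐) = 0 + 1/14 = 1/14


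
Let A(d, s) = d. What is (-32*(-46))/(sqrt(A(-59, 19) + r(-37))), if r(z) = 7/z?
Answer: -736*I*sqrt(81030)/1095 ≈ -191.33*I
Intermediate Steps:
(-32*(-46))/(sqrt(A(-59, 19) + r(-37))) = (-32*(-46))/(sqrt(-59 + 7/(-37))) = 1472/(sqrt(-59 + 7*(-1/37))) = 1472/(sqrt(-59 - 7/37)) = 1472/(sqrt(-2190/37)) = 1472/((I*sqrt(81030)/37)) = 1472*(-I*sqrt(81030)/2190) = -736*I*sqrt(81030)/1095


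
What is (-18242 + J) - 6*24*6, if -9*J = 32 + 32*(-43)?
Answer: -56870/3 ≈ -18957.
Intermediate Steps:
J = 448/3 (J = -(32 + 32*(-43))/9 = -(32 - 1376)/9 = -⅑*(-1344) = 448/3 ≈ 149.33)
(-18242 + J) - 6*24*6 = (-18242 + 448/3) - 6*24*6 = -54278/3 - 144*6 = -54278/3 - 864 = -56870/3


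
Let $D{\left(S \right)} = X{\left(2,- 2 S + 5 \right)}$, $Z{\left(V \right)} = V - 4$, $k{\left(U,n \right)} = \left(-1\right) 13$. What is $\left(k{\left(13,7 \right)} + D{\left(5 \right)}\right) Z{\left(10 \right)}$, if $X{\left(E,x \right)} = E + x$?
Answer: $-96$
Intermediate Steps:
$k{\left(U,n \right)} = -13$
$Z{\left(V \right)} = -4 + V$
$D{\left(S \right)} = 7 - 2 S$ ($D{\left(S \right)} = 2 - \left(-5 + 2 S\right) = 7 - 2 S$)
$\left(k{\left(13,7 \right)} + D{\left(5 \right)}\right) Z{\left(10 \right)} = \left(-13 + \left(7 - 10\right)\right) \left(-4 + 10\right) = \left(-13 + \left(7 - 10\right)\right) 6 = \left(-13 - 3\right) 6 = \left(-16\right) 6 = -96$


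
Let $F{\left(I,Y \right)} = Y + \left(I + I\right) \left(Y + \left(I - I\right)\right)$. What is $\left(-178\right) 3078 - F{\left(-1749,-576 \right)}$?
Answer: $-2562156$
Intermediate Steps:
$F{\left(I,Y \right)} = Y + 2 I Y$ ($F{\left(I,Y \right)} = Y + 2 I \left(Y + 0\right) = Y + 2 I Y$)
$\left(-178\right) 3078 - F{\left(-1749,-576 \right)} = \left(-178\right) 3078 - - 576 \left(1 + 2 \left(-1749\right)\right) = -547884 - - 576 \left(1 - 3498\right) = -547884 - \left(-576\right) \left(-3497\right) = -547884 - 2014272 = -2562156$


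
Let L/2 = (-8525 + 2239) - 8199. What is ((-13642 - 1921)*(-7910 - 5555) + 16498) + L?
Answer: 209543323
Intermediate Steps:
L = -28970 (L = 2*((-8525 + 2239) - 8199) = 2*(-6286 - 8199) = 2*(-14485) = -28970)
((-13642 - 1921)*(-7910 - 5555) + 16498) + L = ((-13642 - 1921)*(-7910 - 5555) + 16498) - 28970 = (-15563*(-13465) + 16498) - 28970 = (209555795 + 16498) - 28970 = 209572293 - 28970 = 209543323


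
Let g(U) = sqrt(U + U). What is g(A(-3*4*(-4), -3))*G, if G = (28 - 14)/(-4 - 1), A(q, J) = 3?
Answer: -14*sqrt(6)/5 ≈ -6.8586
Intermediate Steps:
g(U) = sqrt(2)*sqrt(U) (g(U) = sqrt(2*U) = sqrt(2)*sqrt(U))
G = -14/5 (G = 14/(-5) = 14*(-1/5) = -14/5 ≈ -2.8000)
g(A(-3*4*(-4), -3))*G = (sqrt(2)*sqrt(3))*(-14/5) = sqrt(6)*(-14/5) = -14*sqrt(6)/5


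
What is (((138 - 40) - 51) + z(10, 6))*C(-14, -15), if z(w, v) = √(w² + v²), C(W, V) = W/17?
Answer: -658/17 - 28*√34/17 ≈ -48.310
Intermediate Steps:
C(W, V) = W/17 (C(W, V) = W*(1/17) = W/17)
z(w, v) = √(v² + w²)
(((138 - 40) - 51) + z(10, 6))*C(-14, -15) = (((138 - 40) - 51) + √(6² + 10²))*((1/17)*(-14)) = ((98 - 51) + √(36 + 100))*(-14/17) = (47 + √136)*(-14/17) = (47 + 2*√34)*(-14/17) = -658/17 - 28*√34/17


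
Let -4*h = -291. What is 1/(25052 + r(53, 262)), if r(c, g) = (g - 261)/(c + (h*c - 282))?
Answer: 14507/363429368 ≈ 3.9917e-5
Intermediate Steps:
h = 291/4 (h = -¼*(-291) = 291/4 ≈ 72.750)
r(c, g) = (-261 + g)/(-282 + 295*c/4) (r(c, g) = (g - 261)/(c + (291*c/4 - 282)) = (-261 + g)/(c + (-282 + 291*c/4)) = (-261 + g)/(-282 + 295*c/4))
1/(25052 + r(53, 262)) = 1/(25052 + 4*(-261 + 262)/(-1128 + 295*53)) = 1/(25052 + 4*1/(-1128 + 15635)) = 1/(25052 + 4*1/14507) = 1/(25052 + 4*(1/14507)*1) = 1/(25052 + 4/14507) = 1/(363429368/14507) = 14507/363429368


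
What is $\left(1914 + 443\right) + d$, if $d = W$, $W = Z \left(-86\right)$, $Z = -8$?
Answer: $3045$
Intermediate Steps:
$W = 688$ ($W = \left(-8\right) \left(-86\right) = 688$)
$d = 688$
$\left(1914 + 443\right) + d = \left(1914 + 443\right) + 688 = 2357 + 688 = 3045$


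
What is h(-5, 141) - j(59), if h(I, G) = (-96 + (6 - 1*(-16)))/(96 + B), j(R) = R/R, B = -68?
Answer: -51/14 ≈ -3.6429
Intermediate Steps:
j(R) = 1
h(I, G) = -37/14 (h(I, G) = (-96 + (6 - 1*(-16)))/(96 - 68) = (-96 + (6 + 16))/28 = (-96 + 22)*(1/28) = -74*1/28 = -37/14)
h(-5, 141) - j(59) = -37/14 - 1*1 = -37/14 - 1 = -51/14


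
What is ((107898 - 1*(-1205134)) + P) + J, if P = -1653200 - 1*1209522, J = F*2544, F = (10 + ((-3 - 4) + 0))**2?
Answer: -1526794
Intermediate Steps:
F = 9 (F = (10 + (-7 + 0))**2 = (10 - 7)**2 = 3**2 = 9)
J = 22896 (J = 9*2544 = 22896)
P = -2862722 (P = -1653200 - 1209522 = -2862722)
((107898 - 1*(-1205134)) + P) + J = ((107898 - 1*(-1205134)) - 2862722) + 22896 = ((107898 + 1205134) - 2862722) + 22896 = (1313032 - 2862722) + 22896 = -1549690 + 22896 = -1526794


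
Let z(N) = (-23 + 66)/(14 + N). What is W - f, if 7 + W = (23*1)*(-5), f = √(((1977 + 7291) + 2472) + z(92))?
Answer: -122 - √131915198/106 ≈ -230.35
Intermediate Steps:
z(N) = 43/(14 + N)
f = √131915198/106 (f = √(((1977 + 7291) + 2472) + 43/(14 + 92)) = √((9268 + 2472) + 43/106) = √(11740 + 43*(1/106)) = √(11740 + 43/106) = √(1244483/106) = √131915198/106 ≈ 108.35)
W = -122 (W = -7 + (23*1)*(-5) = -7 + 23*(-5) = -7 - 115 = -122)
W - f = -122 - √131915198/106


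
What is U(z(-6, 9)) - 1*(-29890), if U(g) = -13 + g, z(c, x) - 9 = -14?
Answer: 29872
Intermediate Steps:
z(c, x) = -5 (z(c, x) = 9 - 14 = -5)
U(z(-6, 9)) - 1*(-29890) = (-13 - 5) - 1*(-29890) = -18 + 29890 = 29872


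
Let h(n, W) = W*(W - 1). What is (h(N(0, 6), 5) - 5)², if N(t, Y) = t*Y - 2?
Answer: 225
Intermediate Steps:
N(t, Y) = -2 + Y*t (N(t, Y) = Y*t - 2 = -2 + Y*t)
h(n, W) = W*(-1 + W)
(h(N(0, 6), 5) - 5)² = (5*(-1 + 5) - 5)² = (5*4 - 5)² = (20 - 5)² = 15² = 225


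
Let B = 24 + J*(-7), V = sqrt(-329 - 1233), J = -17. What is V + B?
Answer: 143 + I*sqrt(1562) ≈ 143.0 + 39.522*I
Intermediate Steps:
V = I*sqrt(1562) (V = sqrt(-1562) = I*sqrt(1562) ≈ 39.522*I)
B = 143 (B = 24 - 17*(-7) = 24 + 119 = 143)
V + B = I*sqrt(1562) + 143 = 143 + I*sqrt(1562)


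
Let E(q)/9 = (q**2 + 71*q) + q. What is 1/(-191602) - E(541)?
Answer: -571873914595/191602 ≈ -2.9847e+6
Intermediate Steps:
E(q) = 9*q**2 + 648*q (E(q) = 9*((q**2 + 71*q) + q) = 9*(q**2 + 72*q) = 9*q**2 + 648*q)
1/(-191602) - E(541) = 1/(-191602) - 9*541*(72 + 541) = -1/191602 - 9*541*613 = -1/191602 - 1*2984697 = -1/191602 - 2984697 = -571873914595/191602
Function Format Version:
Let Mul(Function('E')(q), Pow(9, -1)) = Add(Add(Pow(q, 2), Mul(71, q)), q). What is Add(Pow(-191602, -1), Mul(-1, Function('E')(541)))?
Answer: Rational(-571873914595, 191602) ≈ -2.9847e+6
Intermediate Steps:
Function('E')(q) = Add(Mul(9, Pow(q, 2)), Mul(648, q)) (Function('E')(q) = Mul(9, Add(Add(Pow(q, 2), Mul(71, q)), q)) = Mul(9, Add(Pow(q, 2), Mul(72, q))) = Add(Mul(9, Pow(q, 2)), Mul(648, q)))
Add(Pow(-191602, -1), Mul(-1, Function('E')(541))) = Add(Pow(-191602, -1), Mul(-1, Mul(9, 541, Add(72, 541)))) = Add(Rational(-1, 191602), Mul(-1, Mul(9, 541, 613))) = Add(Rational(-1, 191602), Mul(-1, 2984697)) = Add(Rational(-1, 191602), -2984697) = Rational(-571873914595, 191602)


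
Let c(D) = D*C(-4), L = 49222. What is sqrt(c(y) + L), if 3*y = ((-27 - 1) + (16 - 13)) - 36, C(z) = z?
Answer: sqrt(443730)/3 ≈ 222.04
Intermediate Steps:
y = -61/3 (y = (((-27 - 1) + (16 - 13)) - 36)/3 = ((-28 + 3) - 36)/3 = (-25 - 36)/3 = (1/3)*(-61) = -61/3 ≈ -20.333)
c(D) = -4*D (c(D) = D*(-4) = -4*D)
sqrt(c(y) + L) = sqrt(-4*(-61/3) + 49222) = sqrt(244/3 + 49222) = sqrt(147910/3) = sqrt(443730)/3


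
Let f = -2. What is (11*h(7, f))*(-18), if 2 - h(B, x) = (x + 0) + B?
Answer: 594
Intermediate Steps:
h(B, x) = 2 - B - x (h(B, x) = 2 - ((x + 0) + B) = 2 - (x + B) = 2 - (B + x) = 2 + (-B - x) = 2 - B - x)
(11*h(7, f))*(-18) = (11*(2 - 1*7 - 1*(-2)))*(-18) = (11*(2 - 7 + 2))*(-18) = (11*(-3))*(-18) = -33*(-18) = 594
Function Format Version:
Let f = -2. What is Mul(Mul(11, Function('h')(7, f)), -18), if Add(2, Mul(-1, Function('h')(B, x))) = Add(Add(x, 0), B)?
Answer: 594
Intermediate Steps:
Function('h')(B, x) = Add(2, Mul(-1, B), Mul(-1, x)) (Function('h')(B, x) = Add(2, Mul(-1, Add(Add(x, 0), B))) = Add(2, Mul(-1, Add(x, B))) = Add(2, Mul(-1, Add(B, x))) = Add(2, Add(Mul(-1, B), Mul(-1, x))) = Add(2, Mul(-1, B), Mul(-1, x)))
Mul(Mul(11, Function('h')(7, f)), -18) = Mul(Mul(11, Add(2, Mul(-1, 7), Mul(-1, -2))), -18) = Mul(Mul(11, Add(2, -7, 2)), -18) = Mul(Mul(11, -3), -18) = Mul(-33, -18) = 594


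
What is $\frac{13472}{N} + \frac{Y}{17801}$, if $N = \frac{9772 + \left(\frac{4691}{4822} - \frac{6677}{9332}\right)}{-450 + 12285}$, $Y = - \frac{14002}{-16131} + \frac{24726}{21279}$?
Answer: $\frac{1043782211480046507974896112}{63974138565288549567207} \approx 16316.0$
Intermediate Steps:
$Y = \frac{232267888}{114417183}$ ($Y = \left(-14002\right) \left(- \frac{1}{16131}\right) + 24726 \cdot \frac{1}{21279} = \frac{14002}{16131} + \frac{8242}{7093} = \frac{232267888}{114417183} \approx 2.03$)
$N = \frac{219870434903}{266281014420}$ ($N = \frac{9772 + \left(4691 \cdot \frac{1}{4822} - \frac{6677}{9332}\right)}{11835} = \left(9772 + \left(\frac{4691}{4822} - \frac{6677}{9332}\right)\right) \frac{1}{11835} = \left(9772 + \frac{5789959}{22499452}\right) \frac{1}{11835} = \frac{219870434903}{22499452} \cdot \frac{1}{11835} = \frac{219870434903}{266281014420} \approx 0.82571$)
$\frac{13472}{N} + \frac{Y}{17801} = \frac{13472}{\frac{219870434903}{266281014420}} + \frac{232267888}{114417183 \cdot 17801} = 13472 \cdot \frac{266281014420}{219870434903} + \frac{232267888}{114417183} \cdot \frac{1}{17801} = \frac{3587337826266240}{219870434903} + \frac{232267888}{2036740274583} = \frac{1043782211480046507974896112}{63974138565288549567207}$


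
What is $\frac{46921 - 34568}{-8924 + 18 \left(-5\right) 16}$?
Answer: $- \frac{12353}{10364} \approx -1.1919$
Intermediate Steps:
$\frac{46921 - 34568}{-8924 + 18 \left(-5\right) 16} = \frac{46921 - 34568}{-8924 - 1440} = \frac{12353}{-8924 - 1440} = \frac{12353}{-10364} = 12353 \left(- \frac{1}{10364}\right) = - \frac{12353}{10364}$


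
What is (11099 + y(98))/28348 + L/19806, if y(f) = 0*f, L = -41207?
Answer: -474154621/280730244 ≈ -1.6890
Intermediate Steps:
y(f) = 0
(11099 + y(98))/28348 + L/19806 = (11099 + 0)/28348 - 41207/19806 = 11099*(1/28348) - 41207*1/19806 = 11099/28348 - 41207/19806 = -474154621/280730244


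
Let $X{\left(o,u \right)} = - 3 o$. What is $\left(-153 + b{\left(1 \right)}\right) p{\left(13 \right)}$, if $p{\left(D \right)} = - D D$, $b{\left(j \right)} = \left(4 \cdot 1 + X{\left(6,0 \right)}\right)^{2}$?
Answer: $-7267$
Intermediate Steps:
$b{\left(j \right)} = 196$ ($b{\left(j \right)} = \left(4 \cdot 1 - 18\right)^{2} = \left(4 - 18\right)^{2} = \left(-14\right)^{2} = 196$)
$p{\left(D \right)} = - D^{2}$
$\left(-153 + b{\left(1 \right)}\right) p{\left(13 \right)} = \left(-153 + 196\right) \left(- 13^{2}\right) = 43 \left(\left(-1\right) 169\right) = 43 \left(-169\right) = -7267$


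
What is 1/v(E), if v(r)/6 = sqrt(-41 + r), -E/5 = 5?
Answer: -I*sqrt(66)/396 ≈ -0.020515*I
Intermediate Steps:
E = -25 (E = -5*5 = -25)
v(r) = 6*sqrt(-41 + r)
1/v(E) = 1/(6*sqrt(-41 - 25)) = 1/(6*sqrt(-66)) = 1/(6*(I*sqrt(66))) = 1/(6*I*sqrt(66)) = -I*sqrt(66)/396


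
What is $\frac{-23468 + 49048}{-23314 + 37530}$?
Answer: $\frac{6395}{3554} \approx 1.7994$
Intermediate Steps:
$\frac{-23468 + 49048}{-23314 + 37530} = \frac{25580}{14216} = 25580 \cdot \frac{1}{14216} = \frac{6395}{3554}$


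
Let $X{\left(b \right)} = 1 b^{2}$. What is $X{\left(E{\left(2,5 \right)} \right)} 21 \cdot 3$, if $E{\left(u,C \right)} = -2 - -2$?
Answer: $0$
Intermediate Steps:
$E{\left(u,C \right)} = 0$ ($E{\left(u,C \right)} = -2 + 2 = 0$)
$X{\left(b \right)} = b^{2}$
$X{\left(E{\left(2,5 \right)} \right)} 21 \cdot 3 = 0^{2} \cdot 21 \cdot 3 = 0 \cdot 21 \cdot 3 = 0 \cdot 3 = 0$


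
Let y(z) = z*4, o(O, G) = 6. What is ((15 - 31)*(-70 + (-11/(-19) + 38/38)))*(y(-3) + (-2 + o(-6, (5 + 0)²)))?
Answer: -166400/19 ≈ -8757.9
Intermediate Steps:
y(z) = 4*z
((15 - 31)*(-70 + (-11/(-19) + 38/38)))*(y(-3) + (-2 + o(-6, (5 + 0)²))) = ((15 - 31)*(-70 + (-11/(-19) + 38/38)))*(4*(-3) + (-2 + 6)) = (-16*(-70 + (-11*(-1/19) + 38*(1/38))))*(-12 + 4) = -16*(-70 + (11/19 + 1))*(-8) = -16*(-70 + 30/19)*(-8) = -16*(-1300/19)*(-8) = (20800/19)*(-8) = -166400/19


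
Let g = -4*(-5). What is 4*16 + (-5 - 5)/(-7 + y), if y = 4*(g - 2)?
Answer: 830/13 ≈ 63.846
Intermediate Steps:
g = 20
y = 72 (y = 4*(20 - 2) = 4*18 = 72)
4*16 + (-5 - 5)/(-7 + y) = 4*16 + (-5 - 5)/(-7 + 72) = 64 - 10/65 = 64 - 10*1/65 = 64 - 2/13 = 830/13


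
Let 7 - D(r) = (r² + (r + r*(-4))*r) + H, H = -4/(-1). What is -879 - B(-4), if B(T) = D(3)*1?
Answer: -900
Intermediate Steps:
H = 4 (H = -4*(-1) = 4)
D(r) = 3 + 2*r² (D(r) = 7 - ((r² + (r + r*(-4))*r) + 4) = 7 - ((r² + (r - 4*r)*r) + 4) = 7 - ((r² + (-3*r)*r) + 4) = 7 - ((r² - 3*r²) + 4) = 7 - (-2*r² + 4) = 7 - (4 - 2*r²) = 7 + (-4 + 2*r²) = 3 + 2*r²)
B(T) = 21 (B(T) = (3 + 2*3²)*1 = (3 + 2*9)*1 = (3 + 18)*1 = 21*1 = 21)
-879 - B(-4) = -879 - 1*21 = -879 - 21 = -900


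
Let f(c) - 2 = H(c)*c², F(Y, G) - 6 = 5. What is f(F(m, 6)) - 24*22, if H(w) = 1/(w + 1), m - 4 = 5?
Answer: -6191/12 ≈ -515.92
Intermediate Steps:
m = 9 (m = 4 + 5 = 9)
F(Y, G) = 11 (F(Y, G) = 6 + 5 = 11)
H(w) = 1/(1 + w)
f(c) = 2 + c²/(1 + c)
f(F(m, 6)) - 24*22 = (2 + 11² + 2*11)/(1 + 11) - 24*22 = (2 + 121 + 22)/12 - 528 = (1/12)*145 - 528 = 145/12 - 528 = -6191/12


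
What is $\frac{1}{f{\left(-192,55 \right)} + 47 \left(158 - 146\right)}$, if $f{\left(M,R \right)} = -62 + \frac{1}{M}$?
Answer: $\frac{192}{96383} \approx 0.0019921$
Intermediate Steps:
$\frac{1}{f{\left(-192,55 \right)} + 47 \left(158 - 146\right)} = \frac{1}{\left(-62 + \frac{1}{-192}\right) + 47 \left(158 - 146\right)} = \frac{1}{\left(-62 - \frac{1}{192}\right) + 47 \cdot 12} = \frac{1}{- \frac{11905}{192} + 564} = \frac{1}{\frac{96383}{192}} = \frac{192}{96383}$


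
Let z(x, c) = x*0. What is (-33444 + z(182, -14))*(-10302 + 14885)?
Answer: -153273852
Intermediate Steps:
z(x, c) = 0
(-33444 + z(182, -14))*(-10302 + 14885) = (-33444 + 0)*(-10302 + 14885) = -33444*4583 = -153273852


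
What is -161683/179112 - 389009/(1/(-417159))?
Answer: 29066045575795589/179112 ≈ 1.6228e+11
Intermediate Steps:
-161683/179112 - 389009/(1/(-417159)) = -161683*1/179112 - 389009/(-1/417159) = -161683/179112 - 389009*(-417159) = -161683/179112 + 162278605431 = 29066045575795589/179112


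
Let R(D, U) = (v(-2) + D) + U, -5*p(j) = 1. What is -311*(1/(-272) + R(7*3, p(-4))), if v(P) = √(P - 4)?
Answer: -8796013/1360 - 311*I*√6 ≈ -6467.7 - 761.79*I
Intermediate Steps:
p(j) = -⅕ (p(j) = -⅕*1 = -⅕)
v(P) = √(-4 + P)
R(D, U) = D + U + I*√6 (R(D, U) = (√(-4 - 2) + D) + U = (√(-6) + D) + U = (I*√6 + D) + U = (D + I*√6) + U = D + U + I*√6)
-311*(1/(-272) + R(7*3, p(-4))) = -311*(1/(-272) + (7*3 - ⅕ + I*√6)) = -311*(-1/272 + (21 - ⅕ + I*√6)) = -311*(-1/272 + (104/5 + I*√6)) = -311*(28283/1360 + I*√6) = -8796013/1360 - 311*I*√6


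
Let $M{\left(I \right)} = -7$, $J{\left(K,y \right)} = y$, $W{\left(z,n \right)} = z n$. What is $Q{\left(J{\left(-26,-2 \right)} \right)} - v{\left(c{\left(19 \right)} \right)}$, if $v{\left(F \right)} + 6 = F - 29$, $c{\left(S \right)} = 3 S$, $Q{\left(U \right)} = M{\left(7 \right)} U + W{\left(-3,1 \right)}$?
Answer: $-11$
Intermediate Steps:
$W{\left(z,n \right)} = n z$
$Q{\left(U \right)} = -3 - 7 U$ ($Q{\left(U \right)} = - 7 U + 1 \left(-3\right) = - 7 U - 3 = -3 - 7 U$)
$v{\left(F \right)} = -35 + F$ ($v{\left(F \right)} = -6 + \left(F - 29\right) = -6 + \left(-29 + F\right) = -35 + F$)
$Q{\left(J{\left(-26,-2 \right)} \right)} - v{\left(c{\left(19 \right)} \right)} = \left(-3 - -14\right) - \left(-35 + 3 \cdot 19\right) = \left(-3 + 14\right) - \left(-35 + 57\right) = 11 - 22 = -11$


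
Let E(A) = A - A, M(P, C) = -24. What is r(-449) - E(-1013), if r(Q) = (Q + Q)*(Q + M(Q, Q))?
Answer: 424754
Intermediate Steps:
r(Q) = 2*Q*(-24 + Q) (r(Q) = (Q + Q)*(Q - 24) = (2*Q)*(-24 + Q) = 2*Q*(-24 + Q))
E(A) = 0
r(-449) - E(-1013) = 2*(-449)*(-24 - 449) - 1*0 = 2*(-449)*(-473) + 0 = 424754 + 0 = 424754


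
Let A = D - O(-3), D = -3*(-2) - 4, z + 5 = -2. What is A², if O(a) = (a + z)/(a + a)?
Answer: ⅑ ≈ 0.11111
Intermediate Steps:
z = -7 (z = -5 - 2 = -7)
O(a) = (-7 + a)/(2*a) (O(a) = (a - 7)/(a + a) = (-7 + a)/((2*a)) = (-7 + a)*(1/(2*a)) = (-7 + a)/(2*a))
D = 2 (D = 6 - 4 = 2)
A = ⅓ (A = 2 - (-7 - 3)/(2*(-3)) = 2 - (-1)*(-10)/(2*3) = 2 - 1*5/3 = 2 - 5/3 = ⅓ ≈ 0.33333)
A² = (⅓)² = ⅑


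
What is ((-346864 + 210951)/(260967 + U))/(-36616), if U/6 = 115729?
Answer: 135913/34980766056 ≈ 3.8854e-6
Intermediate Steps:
U = 694374 (U = 6*115729 = 694374)
((-346864 + 210951)/(260967 + U))/(-36616) = ((-346864 + 210951)/(260967 + 694374))/(-36616) = -135913/955341*(-1/36616) = 135913/34980766056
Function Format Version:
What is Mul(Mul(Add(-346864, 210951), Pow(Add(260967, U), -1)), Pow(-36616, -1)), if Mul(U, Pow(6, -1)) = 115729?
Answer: Rational(135913, 34980766056) ≈ 3.8854e-6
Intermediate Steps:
U = 694374 (U = Mul(6, 115729) = 694374)
Mul(Mul(Add(-346864, 210951), Pow(Add(260967, U), -1)), Pow(-36616, -1)) = Mul(Mul(Add(-346864, 210951), Pow(Add(260967, 694374), -1)), Pow(-36616, -1)) = Mul(Mul(-135913, Pow(955341, -1)), Rational(-1, 36616)) = Mul(Mul(-135913, Rational(1, 955341)), Rational(-1, 36616)) = Mul(Rational(-135913, 955341), Rational(-1, 36616)) = Rational(135913, 34980766056)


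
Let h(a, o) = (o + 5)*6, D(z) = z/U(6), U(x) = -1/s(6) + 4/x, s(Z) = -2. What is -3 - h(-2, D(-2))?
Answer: -159/7 ≈ -22.714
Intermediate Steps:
U(x) = ½ + 4/x (U(x) = -1/(-2) + 4/x = -1*(-½) + 4/x = ½ + 4/x)
D(z) = 6*z/7 (D(z) = z/(((½)*(8 + 6)/6)) = z/(((½)*(⅙)*14)) = z/(7/6) = z*(6/7) = 6*z/7)
h(a, o) = 30 + 6*o (h(a, o) = (5 + o)*6 = 30 + 6*o)
-3 - h(-2, D(-2)) = -3 - (30 + 6*((6/7)*(-2))) = -3 - (30 + 6*(-12/7)) = -3 - (30 - 72/7) = -3 - 1*138/7 = -3 - 138/7 = -159/7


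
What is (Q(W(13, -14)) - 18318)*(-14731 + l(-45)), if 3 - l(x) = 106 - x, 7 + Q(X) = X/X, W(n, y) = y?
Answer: 272642796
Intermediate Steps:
Q(X) = -6 (Q(X) = -7 + X/X = -7 + 1 = -6)
l(x) = -103 + x (l(x) = 3 - (106 - x) = 3 + (-106 + x) = -103 + x)
(Q(W(13, -14)) - 18318)*(-14731 + l(-45)) = (-6 - 18318)*(-14731 + (-103 - 45)) = -18324*(-14731 - 148) = -18324*(-14879) = 272642796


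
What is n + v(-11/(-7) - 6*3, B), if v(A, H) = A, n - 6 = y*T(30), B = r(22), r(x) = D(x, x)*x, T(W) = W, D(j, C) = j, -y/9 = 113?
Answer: -213643/7 ≈ -30520.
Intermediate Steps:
y = -1017 (y = -9*113 = -1017)
r(x) = x² (r(x) = x*x = x²)
B = 484 (B = 22² = 484)
n = -30504 (n = 6 - 1017*30 = 6 - 30510 = -30504)
n + v(-11/(-7) - 6*3, B) = -30504 + (-11/(-7) - 6*3) = -30504 + (-11*(-⅐) - 18) = -30504 + (11/7 - 18) = -30504 - 115/7 = -213643/7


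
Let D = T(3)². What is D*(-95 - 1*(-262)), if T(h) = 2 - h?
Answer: 167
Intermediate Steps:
D = 1 (D = (2 - 1*3)² = (2 - 3)² = (-1)² = 1)
D*(-95 - 1*(-262)) = 1*(-95 - 1*(-262)) = 1*(-95 + 262) = 1*167 = 167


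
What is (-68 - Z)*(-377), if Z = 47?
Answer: 43355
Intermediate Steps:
(-68 - Z)*(-377) = (-68 - 1*47)*(-377) = (-68 - 47)*(-377) = -115*(-377) = 43355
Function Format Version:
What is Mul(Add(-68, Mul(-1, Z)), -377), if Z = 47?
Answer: 43355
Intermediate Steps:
Mul(Add(-68, Mul(-1, Z)), -377) = Mul(Add(-68, Mul(-1, 47)), -377) = Mul(Add(-68, -47), -377) = Mul(-115, -377) = 43355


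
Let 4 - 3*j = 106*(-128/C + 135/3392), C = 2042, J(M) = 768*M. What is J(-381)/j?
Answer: -28680265728/209941 ≈ -1.3661e+5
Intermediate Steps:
j = 209941/98016 (j = 4/3 - 106*(-128/2042 + 135/3392)/3 = 4/3 - 106*(-128*1/2042 + 135*(1/3392))/3 = 4/3 - 106*(-64/1021 + 135/3392)/3 = 4/3 - 106*(-79253)/(3*3463232) = 4/3 - ⅓*(-79253/32672) = 4/3 + 79253/98016 = 209941/98016 ≈ 2.1419)
J(-381)/j = (768*(-381))/(209941/98016) = -292608*98016/209941 = -28680265728/209941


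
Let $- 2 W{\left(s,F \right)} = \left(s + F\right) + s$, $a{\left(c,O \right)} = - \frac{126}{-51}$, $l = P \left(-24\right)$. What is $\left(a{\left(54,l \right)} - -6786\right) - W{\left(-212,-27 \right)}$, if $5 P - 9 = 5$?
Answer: $\frac{223141}{34} \approx 6563.0$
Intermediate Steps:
$P = \frac{14}{5}$ ($P = \frac{9}{5} + \frac{1}{5} \cdot 5 = \frac{9}{5} + 1 = \frac{14}{5} \approx 2.8$)
$l = - \frac{336}{5}$ ($l = \frac{14}{5} \left(-24\right) = - \frac{336}{5} \approx -67.2$)
$a{\left(c,O \right)} = \frac{42}{17}$ ($a{\left(c,O \right)} = \left(-126\right) \left(- \frac{1}{51}\right) = \frac{42}{17}$)
$W{\left(s,F \right)} = - s - \frac{F}{2}$ ($W{\left(s,F \right)} = - \frac{\left(s + F\right) + s}{2} = - \frac{\left(F + s\right) + s}{2} = - \frac{F + 2 s}{2} = - s - \frac{F}{2}$)
$\left(a{\left(54,l \right)} - -6786\right) - W{\left(-212,-27 \right)} = \left(\frac{42}{17} - -6786\right) - \left(\left(-1\right) \left(-212\right) - - \frac{27}{2}\right) = \left(\frac{42}{17} + 6786\right) - \left(212 + \frac{27}{2}\right) = \frac{115404}{17} - \frac{451}{2} = \frac{223141}{34}$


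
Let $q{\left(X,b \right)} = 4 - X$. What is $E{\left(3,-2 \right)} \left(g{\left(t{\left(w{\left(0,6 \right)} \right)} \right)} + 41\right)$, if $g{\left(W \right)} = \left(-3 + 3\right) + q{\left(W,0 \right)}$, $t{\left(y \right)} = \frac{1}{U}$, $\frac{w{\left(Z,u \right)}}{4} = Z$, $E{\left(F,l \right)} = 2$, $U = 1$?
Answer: $88$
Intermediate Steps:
$w{\left(Z,u \right)} = 4 Z$
$t{\left(y \right)} = 1$ ($t{\left(y \right)} = 1^{-1} = 1$)
$g{\left(W \right)} = 4 - W$ ($g{\left(W \right)} = \left(-3 + 3\right) - \left(-4 + W\right) = 0 - \left(-4 + W\right) = 4 - W$)
$E{\left(3,-2 \right)} \left(g{\left(t{\left(w{\left(0,6 \right)} \right)} \right)} + 41\right) = 2 \left(\left(4 - 1\right) + 41\right) = 2 \left(3 + 41\right) = 2 \cdot 44 = 88$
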